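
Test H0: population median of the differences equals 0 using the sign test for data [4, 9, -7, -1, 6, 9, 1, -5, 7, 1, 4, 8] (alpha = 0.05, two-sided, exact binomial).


Step 1: Discard zero differences. Original n = 12; n_eff = number of nonzero differences = 12.
Nonzero differences (with sign): +4, +9, -7, -1, +6, +9, +1, -5, +7, +1, +4, +8
Step 2: Count signs: positive = 9, negative = 3.
Step 3: Under H0: P(positive) = 0.5, so the number of positives S ~ Bin(12, 0.5).
Step 4: Two-sided exact p-value = sum of Bin(12,0.5) probabilities at or below the observed probability = 0.145996.
Step 5: alpha = 0.05. fail to reject H0.

n_eff = 12, pos = 9, neg = 3, p = 0.145996, fail to reject H0.


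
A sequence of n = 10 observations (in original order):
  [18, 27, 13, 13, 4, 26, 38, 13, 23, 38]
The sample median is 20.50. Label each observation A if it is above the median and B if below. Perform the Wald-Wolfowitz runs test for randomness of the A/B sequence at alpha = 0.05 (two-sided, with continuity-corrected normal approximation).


Step 1: Compute median = 20.50; label A = above, B = below.
Labels in order: BABBBAABAA  (n_A = 5, n_B = 5)
Step 2: Count runs R = 6.
Step 3: Under H0 (random ordering), E[R] = 2*n_A*n_B/(n_A+n_B) + 1 = 2*5*5/10 + 1 = 6.0000.
        Var[R] = 2*n_A*n_B*(2*n_A*n_B - n_A - n_B) / ((n_A+n_B)^2 * (n_A+n_B-1)) = 2000/900 = 2.2222.
        SD[R] = 1.4907.
Step 4: R = E[R], so z = 0 with no continuity correction.
Step 5: Two-sided p-value via normal approximation = 2*(1 - Phi(|z|)) = 1.000000.
Step 6: alpha = 0.05. fail to reject H0.

R = 6, z = 0.0000, p = 1.000000, fail to reject H0.


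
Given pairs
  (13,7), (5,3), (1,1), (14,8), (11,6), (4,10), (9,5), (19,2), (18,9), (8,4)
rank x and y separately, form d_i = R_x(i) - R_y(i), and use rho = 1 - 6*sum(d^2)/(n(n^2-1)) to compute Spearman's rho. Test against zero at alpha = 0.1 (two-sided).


Step 1: Rank x and y separately (midranks; no ties here).
rank(x): 13->7, 5->3, 1->1, 14->8, 11->6, 4->2, 9->5, 19->10, 18->9, 8->4
rank(y): 7->7, 3->3, 1->1, 8->8, 6->6, 10->10, 5->5, 2->2, 9->9, 4->4
Step 2: d_i = R_x(i) - R_y(i); compute d_i^2.
  (7-7)^2=0, (3-3)^2=0, (1-1)^2=0, (8-8)^2=0, (6-6)^2=0, (2-10)^2=64, (5-5)^2=0, (10-2)^2=64, (9-9)^2=0, (4-4)^2=0
sum(d^2) = 128.
Step 3: rho = 1 - 6*128 / (10*(10^2 - 1)) = 1 - 768/990 = 0.224242.
Step 4: Under H0, t = rho * sqrt((n-2)/(1-rho^2)) = 0.6508 ~ t(8).
Step 5: Two-sided p-value from the t-distribution with 8 df = 0.533401.
Step 6: alpha = 0.1. fail to reject H0.

rho = 0.2242, p = 0.533401, fail to reject H0 at alpha = 0.1.


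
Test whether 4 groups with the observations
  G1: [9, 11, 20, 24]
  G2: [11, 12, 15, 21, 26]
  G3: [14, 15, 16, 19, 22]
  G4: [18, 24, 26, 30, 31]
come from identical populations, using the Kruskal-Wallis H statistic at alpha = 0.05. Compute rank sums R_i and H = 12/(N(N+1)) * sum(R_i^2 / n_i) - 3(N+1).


Step 1: Combine all N = 19 observations and assign midranks.
sorted (value, group, rank): (9,G1,1), (11,G1,2.5), (11,G2,2.5), (12,G2,4), (14,G3,5), (15,G2,6.5), (15,G3,6.5), (16,G3,8), (18,G4,9), (19,G3,10), (20,G1,11), (21,G2,12), (22,G3,13), (24,G1,14.5), (24,G4,14.5), (26,G2,16.5), (26,G4,16.5), (30,G4,18), (31,G4,19)
Step 2: Sum ranks within each group.
R_1 = 29 (n_1 = 4)
R_2 = 41.5 (n_2 = 5)
R_3 = 42.5 (n_3 = 5)
R_4 = 77 (n_4 = 5)
Step 3: H = 12/(N(N+1)) * sum(R_i^2/n_i) - 3(N+1)
     = 12/(19*20) * (29^2/4 + 41.5^2/5 + 42.5^2/5 + 77^2/5) - 3*20
     = 0.031579 * 2101.75 - 60
     = 6.371053.
Step 4: Ties present; correction factor C = 1 - 24/(19^3 - 19) = 0.996491. Corrected H = 6.371053 / 0.996491 = 6.393486.
Step 5: Under H0, H ~ chi^2(3); p-value = 0.093959.
Step 6: alpha = 0.05. fail to reject H0.

H = 6.3935, df = 3, p = 0.093959, fail to reject H0.


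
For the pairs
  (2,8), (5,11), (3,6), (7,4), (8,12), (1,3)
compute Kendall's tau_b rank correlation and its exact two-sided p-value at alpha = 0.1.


Step 1: Enumerate the 15 unordered pairs (i,j) with i<j and classify each by sign(x_j-x_i) * sign(y_j-y_i).
  (1,2):dx=+3,dy=+3->C; (1,3):dx=+1,dy=-2->D; (1,4):dx=+5,dy=-4->D; (1,5):dx=+6,dy=+4->C
  (1,6):dx=-1,dy=-5->C; (2,3):dx=-2,dy=-5->C; (2,4):dx=+2,dy=-7->D; (2,5):dx=+3,dy=+1->C
  (2,6):dx=-4,dy=-8->C; (3,4):dx=+4,dy=-2->D; (3,5):dx=+5,dy=+6->C; (3,6):dx=-2,dy=-3->C
  (4,5):dx=+1,dy=+8->C; (4,6):dx=-6,dy=-1->C; (5,6):dx=-7,dy=-9->C
Step 2: C = 11, D = 4, total pairs = 15.
Step 3: tau = (C - D)/(n(n-1)/2) = (11 - 4)/15 = 0.466667.
Step 4: Exact two-sided p-value (enumerate n! = 720 permutations of y under H0): p = 0.272222.
Step 5: alpha = 0.1. fail to reject H0.

tau_b = 0.4667 (C=11, D=4), p = 0.272222, fail to reject H0.


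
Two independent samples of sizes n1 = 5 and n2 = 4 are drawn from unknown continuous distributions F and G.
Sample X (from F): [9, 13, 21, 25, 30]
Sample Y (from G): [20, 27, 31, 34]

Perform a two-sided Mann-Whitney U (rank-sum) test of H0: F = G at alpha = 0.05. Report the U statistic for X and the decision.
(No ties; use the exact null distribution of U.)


Step 1: Combine and sort all 9 observations; assign midranks.
sorted (value, group): (9,X), (13,X), (20,Y), (21,X), (25,X), (27,Y), (30,X), (31,Y), (34,Y)
ranks: 9->1, 13->2, 20->3, 21->4, 25->5, 27->6, 30->7, 31->8, 34->9
Step 2: Rank sum for X: R1 = 1 + 2 + 4 + 5 + 7 = 19.
Step 3: U_X = R1 - n1(n1+1)/2 = 19 - 5*6/2 = 19 - 15 = 4.
       U_Y = n1*n2 - U_X = 20 - 4 = 16.
Step 4: No ties, so the exact null distribution of U (based on enumerating the C(9,5) = 126 equally likely rank assignments) gives the two-sided p-value.
Step 5: p-value = 0.190476; compare to alpha = 0.05. fail to reject H0.

U_X = 4, p = 0.190476, fail to reject H0 at alpha = 0.05.


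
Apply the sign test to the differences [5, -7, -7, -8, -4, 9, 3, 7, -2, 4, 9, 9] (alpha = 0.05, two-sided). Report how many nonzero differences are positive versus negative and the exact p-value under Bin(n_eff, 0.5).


Step 1: Discard zero differences. Original n = 12; n_eff = number of nonzero differences = 12.
Nonzero differences (with sign): +5, -7, -7, -8, -4, +9, +3, +7, -2, +4, +9, +9
Step 2: Count signs: positive = 7, negative = 5.
Step 3: Under H0: P(positive) = 0.5, so the number of positives S ~ Bin(12, 0.5).
Step 4: Two-sided exact p-value = sum of Bin(12,0.5) probabilities at or below the observed probability = 0.774414.
Step 5: alpha = 0.05. fail to reject H0.

n_eff = 12, pos = 7, neg = 5, p = 0.774414, fail to reject H0.


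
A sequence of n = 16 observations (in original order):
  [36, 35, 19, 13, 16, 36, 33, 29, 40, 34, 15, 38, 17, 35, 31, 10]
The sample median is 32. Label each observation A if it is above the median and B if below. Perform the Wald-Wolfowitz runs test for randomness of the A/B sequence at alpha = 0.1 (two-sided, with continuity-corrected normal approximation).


Step 1: Compute median = 32; label A = above, B = below.
Labels in order: AABBBAABAABABABB  (n_A = 8, n_B = 8)
Step 2: Count runs R = 10.
Step 3: Under H0 (random ordering), E[R] = 2*n_A*n_B/(n_A+n_B) + 1 = 2*8*8/16 + 1 = 9.0000.
        Var[R] = 2*n_A*n_B*(2*n_A*n_B - n_A - n_B) / ((n_A+n_B)^2 * (n_A+n_B-1)) = 14336/3840 = 3.7333.
        SD[R] = 1.9322.
Step 4: Continuity-corrected z = (R - 0.5 - E[R]) / SD[R] = (10 - 0.5 - 9.0000) / 1.9322 = 0.2588.
Step 5: Two-sided p-value via normal approximation = 2*(1 - Phi(|z|)) = 0.795809.
Step 6: alpha = 0.1. fail to reject H0.

R = 10, z = 0.2588, p = 0.795809, fail to reject H0.


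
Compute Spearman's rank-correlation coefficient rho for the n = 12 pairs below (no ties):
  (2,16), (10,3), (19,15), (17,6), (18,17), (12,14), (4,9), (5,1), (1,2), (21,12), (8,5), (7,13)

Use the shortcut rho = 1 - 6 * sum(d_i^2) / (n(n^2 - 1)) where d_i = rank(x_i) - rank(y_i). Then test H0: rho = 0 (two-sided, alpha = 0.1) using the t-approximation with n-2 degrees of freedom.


Step 1: Rank x and y separately (midranks; no ties here).
rank(x): 2->2, 10->7, 19->11, 17->9, 18->10, 12->8, 4->3, 5->4, 1->1, 21->12, 8->6, 7->5
rank(y): 16->11, 3->3, 15->10, 6->5, 17->12, 14->9, 9->6, 1->1, 2->2, 12->7, 5->4, 13->8
Step 2: d_i = R_x(i) - R_y(i); compute d_i^2.
  (2-11)^2=81, (7-3)^2=16, (11-10)^2=1, (9-5)^2=16, (10-12)^2=4, (8-9)^2=1, (3-6)^2=9, (4-1)^2=9, (1-2)^2=1, (12-7)^2=25, (6-4)^2=4, (5-8)^2=9
sum(d^2) = 176.
Step 3: rho = 1 - 6*176 / (12*(12^2 - 1)) = 1 - 1056/1716 = 0.384615.
Step 4: Under H0, t = rho * sqrt((n-2)/(1-rho^2)) = 1.3176 ~ t(10).
Step 5: Two-sided p-value from the t-distribution with 10 df = 0.217020.
Step 6: alpha = 0.1. fail to reject H0.

rho = 0.3846, p = 0.217020, fail to reject H0 at alpha = 0.1.


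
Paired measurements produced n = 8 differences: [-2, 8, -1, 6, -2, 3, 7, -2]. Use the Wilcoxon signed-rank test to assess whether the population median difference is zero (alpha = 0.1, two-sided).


Step 1: Drop any zero differences (none here) and take |d_i|.
|d| = [2, 8, 1, 6, 2, 3, 7, 2]
Step 2: Midrank |d_i| (ties get averaged ranks).
ranks: |2|->3, |8|->8, |1|->1, |6|->6, |2|->3, |3|->5, |7|->7, |2|->3
Step 3: Attach original signs; sum ranks with positive sign and with negative sign.
W+ = 8 + 6 + 5 + 7 = 26
W- = 3 + 1 + 3 + 3 = 10
(Check: W+ + W- = 36 should equal n(n+1)/2 = 36.)
Step 4: Test statistic W = min(W+, W-) = 10.
Step 5: Ties in |d|, so use the tie-corrected normal approximation.
        E[W] = n(n+1)/4 = 8*9/4 = 18.
        Tie groups: |d|=2 (t=3); sum(t^3 - t) = 24.
        Var[W] = n(n+1)(2n+1)/24 - sum(t^3-t)/48 = 1224/24 - 24/48 = 50.5.
        z = (W - E[W]) / sqrt(Var[W]) = (10 - 18) / 7.1063 = -1.1258.
        Two-sided p = 2*Phi(z) = 0.260269.
Step 6: alpha = 0.1. fail to reject H0.

W+ = 26, W- = 10, W = min = 10, p = 0.260269, fail to reject H0.


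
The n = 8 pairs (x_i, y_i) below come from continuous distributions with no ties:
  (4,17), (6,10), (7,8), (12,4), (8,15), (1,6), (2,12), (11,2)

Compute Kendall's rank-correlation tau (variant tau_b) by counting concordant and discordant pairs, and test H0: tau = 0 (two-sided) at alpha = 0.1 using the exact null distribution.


Step 1: Enumerate the 28 unordered pairs (i,j) with i<j and classify each by sign(x_j-x_i) * sign(y_j-y_i).
  (1,2):dx=+2,dy=-7->D; (1,3):dx=+3,dy=-9->D; (1,4):dx=+8,dy=-13->D; (1,5):dx=+4,dy=-2->D
  (1,6):dx=-3,dy=-11->C; (1,7):dx=-2,dy=-5->C; (1,8):dx=+7,dy=-15->D; (2,3):dx=+1,dy=-2->D
  (2,4):dx=+6,dy=-6->D; (2,5):dx=+2,dy=+5->C; (2,6):dx=-5,dy=-4->C; (2,7):dx=-4,dy=+2->D
  (2,8):dx=+5,dy=-8->D; (3,4):dx=+5,dy=-4->D; (3,5):dx=+1,dy=+7->C; (3,6):dx=-6,dy=-2->C
  (3,7):dx=-5,dy=+4->D; (3,8):dx=+4,dy=-6->D; (4,5):dx=-4,dy=+11->D; (4,6):dx=-11,dy=+2->D
  (4,7):dx=-10,dy=+8->D; (4,8):dx=-1,dy=-2->C; (5,6):dx=-7,dy=-9->C; (5,7):dx=-6,dy=-3->C
  (5,8):dx=+3,dy=-13->D; (6,7):dx=+1,dy=+6->C; (6,8):dx=+10,dy=-4->D; (7,8):dx=+9,dy=-10->D
Step 2: C = 10, D = 18, total pairs = 28.
Step 3: tau = (C - D)/(n(n-1)/2) = (10 - 18)/28 = -0.285714.
Step 4: Exact two-sided p-value (enumerate n! = 40320 permutations of y under H0): p = 0.398760.
Step 5: alpha = 0.1. fail to reject H0.

tau_b = -0.2857 (C=10, D=18), p = 0.398760, fail to reject H0.


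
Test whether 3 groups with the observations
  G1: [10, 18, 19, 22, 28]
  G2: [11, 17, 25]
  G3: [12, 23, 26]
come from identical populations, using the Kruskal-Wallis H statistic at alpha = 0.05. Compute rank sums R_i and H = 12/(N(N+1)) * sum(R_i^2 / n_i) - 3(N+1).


Step 1: Combine all N = 11 observations and assign midranks.
sorted (value, group, rank): (10,G1,1), (11,G2,2), (12,G3,3), (17,G2,4), (18,G1,5), (19,G1,6), (22,G1,7), (23,G3,8), (25,G2,9), (26,G3,10), (28,G1,11)
Step 2: Sum ranks within each group.
R_1 = 30 (n_1 = 5)
R_2 = 15 (n_2 = 3)
R_3 = 21 (n_3 = 3)
Step 3: H = 12/(N(N+1)) * sum(R_i^2/n_i) - 3(N+1)
     = 12/(11*12) * (30^2/5 + 15^2/3 + 21^2/3) - 3*12
     = 0.090909 * 402 - 36
     = 0.545455.
Step 4: No ties, so H is used without correction.
Step 5: Under H0, H ~ chi^2(2); p-value = 0.761300.
Step 6: alpha = 0.05. fail to reject H0.

H = 0.5455, df = 2, p = 0.761300, fail to reject H0.


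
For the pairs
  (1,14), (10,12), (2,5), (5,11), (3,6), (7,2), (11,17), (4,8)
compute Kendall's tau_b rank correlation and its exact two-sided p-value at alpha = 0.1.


Step 1: Enumerate the 28 unordered pairs (i,j) with i<j and classify each by sign(x_j-x_i) * sign(y_j-y_i).
  (1,2):dx=+9,dy=-2->D; (1,3):dx=+1,dy=-9->D; (1,4):dx=+4,dy=-3->D; (1,5):dx=+2,dy=-8->D
  (1,6):dx=+6,dy=-12->D; (1,7):dx=+10,dy=+3->C; (1,8):dx=+3,dy=-6->D; (2,3):dx=-8,dy=-7->C
  (2,4):dx=-5,dy=-1->C; (2,5):dx=-7,dy=-6->C; (2,6):dx=-3,dy=-10->C; (2,7):dx=+1,dy=+5->C
  (2,8):dx=-6,dy=-4->C; (3,4):dx=+3,dy=+6->C; (3,5):dx=+1,dy=+1->C; (3,6):dx=+5,dy=-3->D
  (3,7):dx=+9,dy=+12->C; (3,8):dx=+2,dy=+3->C; (4,5):dx=-2,dy=-5->C; (4,6):dx=+2,dy=-9->D
  (4,7):dx=+6,dy=+6->C; (4,8):dx=-1,dy=-3->C; (5,6):dx=+4,dy=-4->D; (5,7):dx=+8,dy=+11->C
  (5,8):dx=+1,dy=+2->C; (6,7):dx=+4,dy=+15->C; (6,8):dx=-3,dy=+6->D; (7,8):dx=-7,dy=-9->C
Step 2: C = 18, D = 10, total pairs = 28.
Step 3: tau = (C - D)/(n(n-1)/2) = (18 - 10)/28 = 0.285714.
Step 4: Exact two-sided p-value (enumerate n! = 40320 permutations of y under H0): p = 0.398760.
Step 5: alpha = 0.1. fail to reject H0.

tau_b = 0.2857 (C=18, D=10), p = 0.398760, fail to reject H0.


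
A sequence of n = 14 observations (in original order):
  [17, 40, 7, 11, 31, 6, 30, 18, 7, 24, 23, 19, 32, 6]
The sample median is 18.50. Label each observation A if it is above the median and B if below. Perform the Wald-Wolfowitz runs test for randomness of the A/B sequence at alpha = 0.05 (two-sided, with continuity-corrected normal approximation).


Step 1: Compute median = 18.50; label A = above, B = below.
Labels in order: BABBABABBAAAAB  (n_A = 7, n_B = 7)
Step 2: Count runs R = 9.
Step 3: Under H0 (random ordering), E[R] = 2*n_A*n_B/(n_A+n_B) + 1 = 2*7*7/14 + 1 = 8.0000.
        Var[R] = 2*n_A*n_B*(2*n_A*n_B - n_A - n_B) / ((n_A+n_B)^2 * (n_A+n_B-1)) = 8232/2548 = 3.2308.
        SD[R] = 1.7974.
Step 4: Continuity-corrected z = (R - 0.5 - E[R]) / SD[R] = (9 - 0.5 - 8.0000) / 1.7974 = 0.2782.
Step 5: Two-sided p-value via normal approximation = 2*(1 - Phi(|z|)) = 0.780879.
Step 6: alpha = 0.05. fail to reject H0.

R = 9, z = 0.2782, p = 0.780879, fail to reject H0.


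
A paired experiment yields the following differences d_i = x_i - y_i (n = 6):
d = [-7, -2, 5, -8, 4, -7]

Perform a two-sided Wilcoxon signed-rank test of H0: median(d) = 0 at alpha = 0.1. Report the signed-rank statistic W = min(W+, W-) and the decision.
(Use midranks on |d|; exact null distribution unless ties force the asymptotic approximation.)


Step 1: Drop any zero differences (none here) and take |d_i|.
|d| = [7, 2, 5, 8, 4, 7]
Step 2: Midrank |d_i| (ties get averaged ranks).
ranks: |7|->4.5, |2|->1, |5|->3, |8|->6, |4|->2, |7|->4.5
Step 3: Attach original signs; sum ranks with positive sign and with negative sign.
W+ = 3 + 2 = 5
W- = 4.5 + 1 + 6 + 4.5 = 16
(Check: W+ + W- = 21 should equal n(n+1)/2 = 21.)
Step 4: Test statistic W = min(W+, W-) = 5.
Step 5: Ties in |d|, so use the tie-corrected normal approximation.
        E[W] = n(n+1)/4 = 6*7/4 = 10.5.
        Tie groups: |d|=7 (t=2); sum(t^3 - t) = 6.
        Var[W] = n(n+1)(2n+1)/24 - sum(t^3-t)/48 = 546/24 - 6/48 = 22.625.
        z = (W - E[W]) / sqrt(Var[W]) = (5 - 10.5) / 4.7566 = -1.1563.
        Two-sided p = 2*Phi(z) = 0.247561.
Step 6: alpha = 0.1. fail to reject H0.

W+ = 5, W- = 16, W = min = 5, p = 0.247561, fail to reject H0.


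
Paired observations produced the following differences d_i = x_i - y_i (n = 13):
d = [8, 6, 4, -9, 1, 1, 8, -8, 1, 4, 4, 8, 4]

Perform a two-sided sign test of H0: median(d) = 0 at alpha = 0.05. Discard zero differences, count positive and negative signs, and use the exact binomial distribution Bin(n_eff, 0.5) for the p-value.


Step 1: Discard zero differences. Original n = 13; n_eff = number of nonzero differences = 13.
Nonzero differences (with sign): +8, +6, +4, -9, +1, +1, +8, -8, +1, +4, +4, +8, +4
Step 2: Count signs: positive = 11, negative = 2.
Step 3: Under H0: P(positive) = 0.5, so the number of positives S ~ Bin(13, 0.5).
Step 4: Two-sided exact p-value = sum of Bin(13,0.5) probabilities at or below the observed probability = 0.022461.
Step 5: alpha = 0.05. reject H0.

n_eff = 13, pos = 11, neg = 2, p = 0.022461, reject H0.


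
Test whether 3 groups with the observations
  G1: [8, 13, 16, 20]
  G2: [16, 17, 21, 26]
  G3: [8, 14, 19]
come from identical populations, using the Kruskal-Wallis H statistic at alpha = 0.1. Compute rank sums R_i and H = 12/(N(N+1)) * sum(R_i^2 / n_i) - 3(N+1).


Step 1: Combine all N = 11 observations and assign midranks.
sorted (value, group, rank): (8,G1,1.5), (8,G3,1.5), (13,G1,3), (14,G3,4), (16,G1,5.5), (16,G2,5.5), (17,G2,7), (19,G3,8), (20,G1,9), (21,G2,10), (26,G2,11)
Step 2: Sum ranks within each group.
R_1 = 19 (n_1 = 4)
R_2 = 33.5 (n_2 = 4)
R_3 = 13.5 (n_3 = 3)
Step 3: H = 12/(N(N+1)) * sum(R_i^2/n_i) - 3(N+1)
     = 12/(11*12) * (19^2/4 + 33.5^2/4 + 13.5^2/3) - 3*12
     = 0.090909 * 431.562 - 36
     = 3.232955.
Step 4: Ties present; correction factor C = 1 - 12/(11^3 - 11) = 0.990909. Corrected H = 3.232955 / 0.990909 = 3.262615.
Step 5: Under H0, H ~ chi^2(2); p-value = 0.195674.
Step 6: alpha = 0.1. fail to reject H0.

H = 3.2626, df = 2, p = 0.195674, fail to reject H0.


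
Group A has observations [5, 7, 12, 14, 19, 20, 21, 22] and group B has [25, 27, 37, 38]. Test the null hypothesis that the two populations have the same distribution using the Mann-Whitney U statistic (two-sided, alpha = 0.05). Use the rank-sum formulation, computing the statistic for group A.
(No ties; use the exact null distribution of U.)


Step 1: Combine and sort all 12 observations; assign midranks.
sorted (value, group): (5,X), (7,X), (12,X), (14,X), (19,X), (20,X), (21,X), (22,X), (25,Y), (27,Y), (37,Y), (38,Y)
ranks: 5->1, 7->2, 12->3, 14->4, 19->5, 20->6, 21->7, 22->8, 25->9, 27->10, 37->11, 38->12
Step 2: Rank sum for X: R1 = 1 + 2 + 3 + 4 + 5 + 6 + 7 + 8 = 36.
Step 3: U_X = R1 - n1(n1+1)/2 = 36 - 8*9/2 = 36 - 36 = 0.
       U_Y = n1*n2 - U_X = 32 - 0 = 32.
Step 4: No ties, so the exact null distribution of U (based on enumerating the C(12,8) = 495 equally likely rank assignments) gives the two-sided p-value.
Step 5: p-value = 0.004040; compare to alpha = 0.05. reject H0.

U_X = 0, p = 0.004040, reject H0 at alpha = 0.05.


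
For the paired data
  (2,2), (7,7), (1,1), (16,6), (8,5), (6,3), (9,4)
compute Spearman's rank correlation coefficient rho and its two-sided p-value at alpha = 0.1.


Step 1: Rank x and y separately (midranks; no ties here).
rank(x): 2->2, 7->4, 1->1, 16->7, 8->5, 6->3, 9->6
rank(y): 2->2, 7->7, 1->1, 6->6, 5->5, 3->3, 4->4
Step 2: d_i = R_x(i) - R_y(i); compute d_i^2.
  (2-2)^2=0, (4-7)^2=9, (1-1)^2=0, (7-6)^2=1, (5-5)^2=0, (3-3)^2=0, (6-4)^2=4
sum(d^2) = 14.
Step 3: rho = 1 - 6*14 / (7*(7^2 - 1)) = 1 - 84/336 = 0.750000.
Step 4: Under H0, t = rho * sqrt((n-2)/(1-rho^2)) = 2.5355 ~ t(5).
Step 5: Two-sided p-value from the t-distribution with 5 df = 0.052181.
Step 6: alpha = 0.1. reject H0.

rho = 0.7500, p = 0.052181, reject H0 at alpha = 0.1.


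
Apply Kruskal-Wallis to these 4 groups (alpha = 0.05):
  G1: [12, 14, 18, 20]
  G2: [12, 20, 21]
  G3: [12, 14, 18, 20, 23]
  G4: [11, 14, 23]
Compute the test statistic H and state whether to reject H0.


Step 1: Combine all N = 15 observations and assign midranks.
sorted (value, group, rank): (11,G4,1), (12,G1,3), (12,G2,3), (12,G3,3), (14,G1,6), (14,G3,6), (14,G4,6), (18,G1,8.5), (18,G3,8.5), (20,G1,11), (20,G2,11), (20,G3,11), (21,G2,13), (23,G3,14.5), (23,G4,14.5)
Step 2: Sum ranks within each group.
R_1 = 28.5 (n_1 = 4)
R_2 = 27 (n_2 = 3)
R_3 = 43 (n_3 = 5)
R_4 = 21.5 (n_4 = 3)
Step 3: H = 12/(N(N+1)) * sum(R_i^2/n_i) - 3(N+1)
     = 12/(15*16) * (28.5^2/4 + 27^2/3 + 43^2/5 + 21.5^2/3) - 3*16
     = 0.050000 * 969.946 - 48
     = 0.497292.
Step 4: Ties present; correction factor C = 1 - 84/(15^3 - 15) = 0.975000. Corrected H = 0.497292 / 0.975000 = 0.510043.
Step 5: Under H0, H ~ chi^2(3); p-value = 0.916680.
Step 6: alpha = 0.05. fail to reject H0.

H = 0.5100, df = 3, p = 0.916680, fail to reject H0.


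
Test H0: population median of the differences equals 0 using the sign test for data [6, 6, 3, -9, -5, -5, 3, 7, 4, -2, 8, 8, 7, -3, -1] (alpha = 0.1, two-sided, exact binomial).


Step 1: Discard zero differences. Original n = 15; n_eff = number of nonzero differences = 15.
Nonzero differences (with sign): +6, +6, +3, -9, -5, -5, +3, +7, +4, -2, +8, +8, +7, -3, -1
Step 2: Count signs: positive = 9, negative = 6.
Step 3: Under H0: P(positive) = 0.5, so the number of positives S ~ Bin(15, 0.5).
Step 4: Two-sided exact p-value = sum of Bin(15,0.5) probabilities at or below the observed probability = 0.607239.
Step 5: alpha = 0.1. fail to reject H0.

n_eff = 15, pos = 9, neg = 6, p = 0.607239, fail to reject H0.


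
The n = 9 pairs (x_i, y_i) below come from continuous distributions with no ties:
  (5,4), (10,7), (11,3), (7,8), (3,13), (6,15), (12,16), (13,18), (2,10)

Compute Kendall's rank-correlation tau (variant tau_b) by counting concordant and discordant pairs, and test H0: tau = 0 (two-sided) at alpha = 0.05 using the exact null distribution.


Step 1: Enumerate the 36 unordered pairs (i,j) with i<j and classify each by sign(x_j-x_i) * sign(y_j-y_i).
  (1,2):dx=+5,dy=+3->C; (1,3):dx=+6,dy=-1->D; (1,4):dx=+2,dy=+4->C; (1,5):dx=-2,dy=+9->D
  (1,6):dx=+1,dy=+11->C; (1,7):dx=+7,dy=+12->C; (1,8):dx=+8,dy=+14->C; (1,9):dx=-3,dy=+6->D
  (2,3):dx=+1,dy=-4->D; (2,4):dx=-3,dy=+1->D; (2,5):dx=-7,dy=+6->D; (2,6):dx=-4,dy=+8->D
  (2,7):dx=+2,dy=+9->C; (2,8):dx=+3,dy=+11->C; (2,9):dx=-8,dy=+3->D; (3,4):dx=-4,dy=+5->D
  (3,5):dx=-8,dy=+10->D; (3,6):dx=-5,dy=+12->D; (3,7):dx=+1,dy=+13->C; (3,8):dx=+2,dy=+15->C
  (3,9):dx=-9,dy=+7->D; (4,5):dx=-4,dy=+5->D; (4,6):dx=-1,dy=+7->D; (4,7):dx=+5,dy=+8->C
  (4,8):dx=+6,dy=+10->C; (4,9):dx=-5,dy=+2->D; (5,6):dx=+3,dy=+2->C; (5,7):dx=+9,dy=+3->C
  (5,8):dx=+10,dy=+5->C; (5,9):dx=-1,dy=-3->C; (6,7):dx=+6,dy=+1->C; (6,8):dx=+7,dy=+3->C
  (6,9):dx=-4,dy=-5->C; (7,8):dx=+1,dy=+2->C; (7,9):dx=-10,dy=-6->C; (8,9):dx=-11,dy=-8->C
Step 2: C = 21, D = 15, total pairs = 36.
Step 3: tau = (C - D)/(n(n-1)/2) = (21 - 15)/36 = 0.166667.
Step 4: Exact two-sided p-value (enumerate n! = 362880 permutations of y under H0): p = 0.612202.
Step 5: alpha = 0.05. fail to reject H0.

tau_b = 0.1667 (C=21, D=15), p = 0.612202, fail to reject H0.


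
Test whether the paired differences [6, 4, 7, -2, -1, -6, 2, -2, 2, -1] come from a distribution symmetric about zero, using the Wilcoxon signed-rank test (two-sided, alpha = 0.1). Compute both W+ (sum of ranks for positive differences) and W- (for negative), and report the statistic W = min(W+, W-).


Step 1: Drop any zero differences (none here) and take |d_i|.
|d| = [6, 4, 7, 2, 1, 6, 2, 2, 2, 1]
Step 2: Midrank |d_i| (ties get averaged ranks).
ranks: |6|->8.5, |4|->7, |7|->10, |2|->4.5, |1|->1.5, |6|->8.5, |2|->4.5, |2|->4.5, |2|->4.5, |1|->1.5
Step 3: Attach original signs; sum ranks with positive sign and with negative sign.
W+ = 8.5 + 7 + 10 + 4.5 + 4.5 = 34.5
W- = 4.5 + 1.5 + 8.5 + 4.5 + 1.5 = 20.5
(Check: W+ + W- = 55 should equal n(n+1)/2 = 55.)
Step 4: Test statistic W = min(W+, W-) = 20.5.
Step 5: Ties in |d|, so use the tie-corrected normal approximation.
        E[W] = n(n+1)/4 = 10*11/4 = 27.5.
        Tie groups: |d|=1 (t=2), |d|=2 (t=4), |d|=6 (t=2); sum(t^3 - t) = 72.
        Var[W] = n(n+1)(2n+1)/24 - sum(t^3-t)/48 = 2310/24 - 72/48 = 94.75.
        z = (W - E[W]) / sqrt(Var[W]) = (20.5 - 27.5) / 9.7340 = -0.7191.
        Two-sided p = 2*Phi(z) = 0.472060.
Step 6: alpha = 0.1. fail to reject H0.

W+ = 34.5, W- = 20.5, W = min = 20.5, p = 0.472060, fail to reject H0.


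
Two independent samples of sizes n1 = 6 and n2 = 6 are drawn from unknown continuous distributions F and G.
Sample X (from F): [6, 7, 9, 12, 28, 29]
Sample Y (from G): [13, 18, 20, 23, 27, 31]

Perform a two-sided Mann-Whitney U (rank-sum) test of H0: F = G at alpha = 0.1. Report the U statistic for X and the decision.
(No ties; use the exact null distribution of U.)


Step 1: Combine and sort all 12 observations; assign midranks.
sorted (value, group): (6,X), (7,X), (9,X), (12,X), (13,Y), (18,Y), (20,Y), (23,Y), (27,Y), (28,X), (29,X), (31,Y)
ranks: 6->1, 7->2, 9->3, 12->4, 13->5, 18->6, 20->7, 23->8, 27->9, 28->10, 29->11, 31->12
Step 2: Rank sum for X: R1 = 1 + 2 + 3 + 4 + 10 + 11 = 31.
Step 3: U_X = R1 - n1(n1+1)/2 = 31 - 6*7/2 = 31 - 21 = 10.
       U_Y = n1*n2 - U_X = 36 - 10 = 26.
Step 4: No ties, so the exact null distribution of U (based on enumerating the C(12,6) = 924 equally likely rank assignments) gives the two-sided p-value.
Step 5: p-value = 0.240260; compare to alpha = 0.1. fail to reject H0.

U_X = 10, p = 0.240260, fail to reject H0 at alpha = 0.1.


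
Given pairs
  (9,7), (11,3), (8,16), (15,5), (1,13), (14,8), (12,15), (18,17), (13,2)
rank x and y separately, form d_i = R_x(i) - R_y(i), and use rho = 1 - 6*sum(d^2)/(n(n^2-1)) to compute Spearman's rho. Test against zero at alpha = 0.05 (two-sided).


Step 1: Rank x and y separately (midranks; no ties here).
rank(x): 9->3, 11->4, 8->2, 15->8, 1->1, 14->7, 12->5, 18->9, 13->6
rank(y): 7->4, 3->2, 16->8, 5->3, 13->6, 8->5, 15->7, 17->9, 2->1
Step 2: d_i = R_x(i) - R_y(i); compute d_i^2.
  (3-4)^2=1, (4-2)^2=4, (2-8)^2=36, (8-3)^2=25, (1-6)^2=25, (7-5)^2=4, (5-7)^2=4, (9-9)^2=0, (6-1)^2=25
sum(d^2) = 124.
Step 3: rho = 1 - 6*124 / (9*(9^2 - 1)) = 1 - 744/720 = -0.033333.
Step 4: Under H0, t = rho * sqrt((n-2)/(1-rho^2)) = -0.0882 ~ t(7).
Step 5: Two-sided p-value from the t-distribution with 7 df = 0.932157.
Step 6: alpha = 0.05. fail to reject H0.

rho = -0.0333, p = 0.932157, fail to reject H0 at alpha = 0.05.


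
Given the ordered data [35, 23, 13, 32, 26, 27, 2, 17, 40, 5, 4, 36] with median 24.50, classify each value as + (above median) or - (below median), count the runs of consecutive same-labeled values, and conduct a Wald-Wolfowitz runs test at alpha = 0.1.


Step 1: Compute median = 24.50; label A = above, B = below.
Labels in order: ABBAAABBABBA  (n_A = 6, n_B = 6)
Step 2: Count runs R = 7.
Step 3: Under H0 (random ordering), E[R] = 2*n_A*n_B/(n_A+n_B) + 1 = 2*6*6/12 + 1 = 7.0000.
        Var[R] = 2*n_A*n_B*(2*n_A*n_B - n_A - n_B) / ((n_A+n_B)^2 * (n_A+n_B-1)) = 4320/1584 = 2.7273.
        SD[R] = 1.6514.
Step 4: R = E[R], so z = 0 with no continuity correction.
Step 5: Two-sided p-value via normal approximation = 2*(1 - Phi(|z|)) = 1.000000.
Step 6: alpha = 0.1. fail to reject H0.

R = 7, z = 0.0000, p = 1.000000, fail to reject H0.


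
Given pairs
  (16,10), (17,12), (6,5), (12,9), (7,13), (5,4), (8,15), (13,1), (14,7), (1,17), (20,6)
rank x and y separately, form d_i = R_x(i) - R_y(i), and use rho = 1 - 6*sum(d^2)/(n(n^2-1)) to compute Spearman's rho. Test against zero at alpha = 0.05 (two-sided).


Step 1: Rank x and y separately (midranks; no ties here).
rank(x): 16->9, 17->10, 6->3, 12->6, 7->4, 5->2, 8->5, 13->7, 14->8, 1->1, 20->11
rank(y): 10->7, 12->8, 5->3, 9->6, 13->9, 4->2, 15->10, 1->1, 7->5, 17->11, 6->4
Step 2: d_i = R_x(i) - R_y(i); compute d_i^2.
  (9-7)^2=4, (10-8)^2=4, (3-3)^2=0, (6-6)^2=0, (4-9)^2=25, (2-2)^2=0, (5-10)^2=25, (7-1)^2=36, (8-5)^2=9, (1-11)^2=100, (11-4)^2=49
sum(d^2) = 252.
Step 3: rho = 1 - 6*252 / (11*(11^2 - 1)) = 1 - 1512/1320 = -0.145455.
Step 4: Under H0, t = rho * sqrt((n-2)/(1-rho^2)) = -0.4411 ~ t(9).
Step 5: Two-sided p-value from the t-distribution with 9 df = 0.669579.
Step 6: alpha = 0.05. fail to reject H0.

rho = -0.1455, p = 0.669579, fail to reject H0 at alpha = 0.05.


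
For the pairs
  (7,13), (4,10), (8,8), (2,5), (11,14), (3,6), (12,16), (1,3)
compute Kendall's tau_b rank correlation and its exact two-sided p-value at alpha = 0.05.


Step 1: Enumerate the 28 unordered pairs (i,j) with i<j and classify each by sign(x_j-x_i) * sign(y_j-y_i).
  (1,2):dx=-3,dy=-3->C; (1,3):dx=+1,dy=-5->D; (1,4):dx=-5,dy=-8->C; (1,5):dx=+4,dy=+1->C
  (1,6):dx=-4,dy=-7->C; (1,7):dx=+5,dy=+3->C; (1,8):dx=-6,dy=-10->C; (2,3):dx=+4,dy=-2->D
  (2,4):dx=-2,dy=-5->C; (2,5):dx=+7,dy=+4->C; (2,6):dx=-1,dy=-4->C; (2,7):dx=+8,dy=+6->C
  (2,8):dx=-3,dy=-7->C; (3,4):dx=-6,dy=-3->C; (3,5):dx=+3,dy=+6->C; (3,6):dx=-5,dy=-2->C
  (3,7):dx=+4,dy=+8->C; (3,8):dx=-7,dy=-5->C; (4,5):dx=+9,dy=+9->C; (4,6):dx=+1,dy=+1->C
  (4,7):dx=+10,dy=+11->C; (4,8):dx=-1,dy=-2->C; (5,6):dx=-8,dy=-8->C; (5,7):dx=+1,dy=+2->C
  (5,8):dx=-10,dy=-11->C; (6,7):dx=+9,dy=+10->C; (6,8):dx=-2,dy=-3->C; (7,8):dx=-11,dy=-13->C
Step 2: C = 26, D = 2, total pairs = 28.
Step 3: tau = (C - D)/(n(n-1)/2) = (26 - 2)/28 = 0.857143.
Step 4: Exact two-sided p-value (enumerate n! = 40320 permutations of y under H0): p = 0.001736.
Step 5: alpha = 0.05. reject H0.

tau_b = 0.8571 (C=26, D=2), p = 0.001736, reject H0.


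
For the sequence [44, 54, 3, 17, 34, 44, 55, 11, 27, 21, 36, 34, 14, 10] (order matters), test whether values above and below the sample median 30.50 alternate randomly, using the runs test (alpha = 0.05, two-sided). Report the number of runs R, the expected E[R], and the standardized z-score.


Step 1: Compute median = 30.50; label A = above, B = below.
Labels in order: AABBAAABBBAABB  (n_A = 7, n_B = 7)
Step 2: Count runs R = 6.
Step 3: Under H0 (random ordering), E[R] = 2*n_A*n_B/(n_A+n_B) + 1 = 2*7*7/14 + 1 = 8.0000.
        Var[R] = 2*n_A*n_B*(2*n_A*n_B - n_A - n_B) / ((n_A+n_B)^2 * (n_A+n_B-1)) = 8232/2548 = 3.2308.
        SD[R] = 1.7974.
Step 4: Continuity-corrected z = (R + 0.5 - E[R]) / SD[R] = (6 + 0.5 - 8.0000) / 1.7974 = -0.8345.
Step 5: Two-sided p-value via normal approximation = 2*(1 - Phi(|z|)) = 0.403986.
Step 6: alpha = 0.05. fail to reject H0.

R = 6, z = -0.8345, p = 0.403986, fail to reject H0.


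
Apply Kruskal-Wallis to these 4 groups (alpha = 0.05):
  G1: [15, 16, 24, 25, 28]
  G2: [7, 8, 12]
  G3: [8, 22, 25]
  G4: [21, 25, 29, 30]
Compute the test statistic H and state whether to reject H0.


Step 1: Combine all N = 15 observations and assign midranks.
sorted (value, group, rank): (7,G2,1), (8,G2,2.5), (8,G3,2.5), (12,G2,4), (15,G1,5), (16,G1,6), (21,G4,7), (22,G3,8), (24,G1,9), (25,G1,11), (25,G3,11), (25,G4,11), (28,G1,13), (29,G4,14), (30,G4,15)
Step 2: Sum ranks within each group.
R_1 = 44 (n_1 = 5)
R_2 = 7.5 (n_2 = 3)
R_3 = 21.5 (n_3 = 3)
R_4 = 47 (n_4 = 4)
Step 3: H = 12/(N(N+1)) * sum(R_i^2/n_i) - 3(N+1)
     = 12/(15*16) * (44^2/5 + 7.5^2/3 + 21.5^2/3 + 47^2/4) - 3*16
     = 0.050000 * 1112.28 - 48
     = 7.614167.
Step 4: Ties present; correction factor C = 1 - 30/(15^3 - 15) = 0.991071. Corrected H = 7.614167 / 0.991071 = 7.682763.
Step 5: Under H0, H ~ chi^2(3); p-value = 0.053044.
Step 6: alpha = 0.05. fail to reject H0.

H = 7.6828, df = 3, p = 0.053044, fail to reject H0.


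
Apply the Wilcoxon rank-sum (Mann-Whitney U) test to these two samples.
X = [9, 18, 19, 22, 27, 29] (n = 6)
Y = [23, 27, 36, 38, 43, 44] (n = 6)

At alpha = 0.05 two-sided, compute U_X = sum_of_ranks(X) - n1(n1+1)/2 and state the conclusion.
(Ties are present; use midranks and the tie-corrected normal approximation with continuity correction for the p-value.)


Step 1: Combine and sort all 12 observations; assign midranks.
sorted (value, group): (9,X), (18,X), (19,X), (22,X), (23,Y), (27,X), (27,Y), (29,X), (36,Y), (38,Y), (43,Y), (44,Y)
ranks: 9->1, 18->2, 19->3, 22->4, 23->5, 27->6.5, 27->6.5, 29->8, 36->9, 38->10, 43->11, 44->12
Step 2: Rank sum for X: R1 = 1 + 2 + 3 + 4 + 6.5 + 8 = 24.5.
Step 3: U_X = R1 - n1(n1+1)/2 = 24.5 - 6*7/2 = 24.5 - 21 = 3.5.
       U_Y = n1*n2 - U_X = 36 - 3.5 = 32.5.
Step 4: Ties are present, so use the tie-corrected normal approximation (with continuity correction) for the p-value.
Step 5: p-value = 0.024722; compare to alpha = 0.05. reject H0.

U_X = 3.5, p = 0.024722, reject H0 at alpha = 0.05.


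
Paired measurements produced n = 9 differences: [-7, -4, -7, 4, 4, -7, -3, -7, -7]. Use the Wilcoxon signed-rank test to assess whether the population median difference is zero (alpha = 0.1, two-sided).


Step 1: Drop any zero differences (none here) and take |d_i|.
|d| = [7, 4, 7, 4, 4, 7, 3, 7, 7]
Step 2: Midrank |d_i| (ties get averaged ranks).
ranks: |7|->7, |4|->3, |7|->7, |4|->3, |4|->3, |7|->7, |3|->1, |7|->7, |7|->7
Step 3: Attach original signs; sum ranks with positive sign and with negative sign.
W+ = 3 + 3 = 6
W- = 7 + 3 + 7 + 7 + 1 + 7 + 7 = 39
(Check: W+ + W- = 45 should equal n(n+1)/2 = 45.)
Step 4: Test statistic W = min(W+, W-) = 6.
Step 5: Ties in |d|, so use the tie-corrected normal approximation.
        E[W] = n(n+1)/4 = 9*10/4 = 22.5.
        Tie groups: |d|=4 (t=3), |d|=7 (t=5); sum(t^3 - t) = 144.
        Var[W] = n(n+1)(2n+1)/24 - sum(t^3-t)/48 = 1710/24 - 144/48 = 68.25.
        z = (W - E[W]) / sqrt(Var[W]) = (6 - 22.5) / 8.2614 = -1.9973.
        Two-sided p = 2*Phi(z) = 0.045798.
Step 6: alpha = 0.1. reject H0.

W+ = 6, W- = 39, W = min = 6, p = 0.045798, reject H0.


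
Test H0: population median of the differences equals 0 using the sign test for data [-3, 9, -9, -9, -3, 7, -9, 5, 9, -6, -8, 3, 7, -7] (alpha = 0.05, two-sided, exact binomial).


Step 1: Discard zero differences. Original n = 14; n_eff = number of nonzero differences = 14.
Nonzero differences (with sign): -3, +9, -9, -9, -3, +7, -9, +5, +9, -6, -8, +3, +7, -7
Step 2: Count signs: positive = 6, negative = 8.
Step 3: Under H0: P(positive) = 0.5, so the number of positives S ~ Bin(14, 0.5).
Step 4: Two-sided exact p-value = sum of Bin(14,0.5) probabilities at or below the observed probability = 0.790527.
Step 5: alpha = 0.05. fail to reject H0.

n_eff = 14, pos = 6, neg = 8, p = 0.790527, fail to reject H0.


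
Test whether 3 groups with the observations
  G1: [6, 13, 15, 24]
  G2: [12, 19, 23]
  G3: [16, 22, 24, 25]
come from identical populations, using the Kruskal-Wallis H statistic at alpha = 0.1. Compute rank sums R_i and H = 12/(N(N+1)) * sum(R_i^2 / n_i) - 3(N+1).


Step 1: Combine all N = 11 observations and assign midranks.
sorted (value, group, rank): (6,G1,1), (12,G2,2), (13,G1,3), (15,G1,4), (16,G3,5), (19,G2,6), (22,G3,7), (23,G2,8), (24,G1,9.5), (24,G3,9.5), (25,G3,11)
Step 2: Sum ranks within each group.
R_1 = 17.5 (n_1 = 4)
R_2 = 16 (n_2 = 3)
R_3 = 32.5 (n_3 = 4)
Step 3: H = 12/(N(N+1)) * sum(R_i^2/n_i) - 3(N+1)
     = 12/(11*12) * (17.5^2/4 + 16^2/3 + 32.5^2/4) - 3*12
     = 0.090909 * 425.958 - 36
     = 2.723485.
Step 4: Ties present; correction factor C = 1 - 6/(11^3 - 11) = 0.995455. Corrected H = 2.723485 / 0.995455 = 2.735921.
Step 5: Under H0, H ~ chi^2(2); p-value = 0.254626.
Step 6: alpha = 0.1. fail to reject H0.

H = 2.7359, df = 2, p = 0.254626, fail to reject H0.


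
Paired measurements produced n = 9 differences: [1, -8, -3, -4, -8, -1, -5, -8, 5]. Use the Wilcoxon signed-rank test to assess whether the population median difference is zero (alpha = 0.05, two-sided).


Step 1: Drop any zero differences (none here) and take |d_i|.
|d| = [1, 8, 3, 4, 8, 1, 5, 8, 5]
Step 2: Midrank |d_i| (ties get averaged ranks).
ranks: |1|->1.5, |8|->8, |3|->3, |4|->4, |8|->8, |1|->1.5, |5|->5.5, |8|->8, |5|->5.5
Step 3: Attach original signs; sum ranks with positive sign and with negative sign.
W+ = 1.5 + 5.5 = 7
W- = 8 + 3 + 4 + 8 + 1.5 + 5.5 + 8 = 38
(Check: W+ + W- = 45 should equal n(n+1)/2 = 45.)
Step 4: Test statistic W = min(W+, W-) = 7.
Step 5: Ties in |d|, so use the tie-corrected normal approximation.
        E[W] = n(n+1)/4 = 9*10/4 = 22.5.
        Tie groups: |d|=1 (t=2), |d|=5 (t=2), |d|=8 (t=3); sum(t^3 - t) = 36.
        Var[W] = n(n+1)(2n+1)/24 - sum(t^3-t)/48 = 1710/24 - 36/48 = 70.5.
        z = (W - E[W]) / sqrt(Var[W]) = (7 - 22.5) / 8.3964 = -1.8460.
        Two-sided p = 2*Phi(z) = 0.064889.
Step 6: alpha = 0.05. fail to reject H0.

W+ = 7, W- = 38, W = min = 7, p = 0.064889, fail to reject H0.


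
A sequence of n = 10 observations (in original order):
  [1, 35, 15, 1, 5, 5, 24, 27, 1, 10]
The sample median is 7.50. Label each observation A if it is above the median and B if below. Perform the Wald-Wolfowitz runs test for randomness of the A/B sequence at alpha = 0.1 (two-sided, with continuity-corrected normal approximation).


Step 1: Compute median = 7.50; label A = above, B = below.
Labels in order: BAABBBAABA  (n_A = 5, n_B = 5)
Step 2: Count runs R = 6.
Step 3: Under H0 (random ordering), E[R] = 2*n_A*n_B/(n_A+n_B) + 1 = 2*5*5/10 + 1 = 6.0000.
        Var[R] = 2*n_A*n_B*(2*n_A*n_B - n_A - n_B) / ((n_A+n_B)^2 * (n_A+n_B-1)) = 2000/900 = 2.2222.
        SD[R] = 1.4907.
Step 4: R = E[R], so z = 0 with no continuity correction.
Step 5: Two-sided p-value via normal approximation = 2*(1 - Phi(|z|)) = 1.000000.
Step 6: alpha = 0.1. fail to reject H0.

R = 6, z = 0.0000, p = 1.000000, fail to reject H0.


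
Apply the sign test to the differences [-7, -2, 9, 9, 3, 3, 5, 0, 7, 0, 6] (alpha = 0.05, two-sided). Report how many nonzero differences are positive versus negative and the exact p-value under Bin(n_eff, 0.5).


Step 1: Discard zero differences. Original n = 11; n_eff = number of nonzero differences = 9.
Nonzero differences (with sign): -7, -2, +9, +9, +3, +3, +5, +7, +6
Step 2: Count signs: positive = 7, negative = 2.
Step 3: Under H0: P(positive) = 0.5, so the number of positives S ~ Bin(9, 0.5).
Step 4: Two-sided exact p-value = sum of Bin(9,0.5) probabilities at or below the observed probability = 0.179688.
Step 5: alpha = 0.05. fail to reject H0.

n_eff = 9, pos = 7, neg = 2, p = 0.179688, fail to reject H0.


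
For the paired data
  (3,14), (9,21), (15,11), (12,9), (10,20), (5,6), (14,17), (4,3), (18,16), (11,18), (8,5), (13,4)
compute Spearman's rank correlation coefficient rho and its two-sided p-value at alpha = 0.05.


Step 1: Rank x and y separately (midranks; no ties here).
rank(x): 3->1, 9->5, 15->11, 12->8, 10->6, 5->3, 14->10, 4->2, 18->12, 11->7, 8->4, 13->9
rank(y): 14->7, 21->12, 11->6, 9->5, 20->11, 6->4, 17->9, 3->1, 16->8, 18->10, 5->3, 4->2
Step 2: d_i = R_x(i) - R_y(i); compute d_i^2.
  (1-7)^2=36, (5-12)^2=49, (11-6)^2=25, (8-5)^2=9, (6-11)^2=25, (3-4)^2=1, (10-9)^2=1, (2-1)^2=1, (12-8)^2=16, (7-10)^2=9, (4-3)^2=1, (9-2)^2=49
sum(d^2) = 222.
Step 3: rho = 1 - 6*222 / (12*(12^2 - 1)) = 1 - 1332/1716 = 0.223776.
Step 4: Under H0, t = rho * sqrt((n-2)/(1-rho^2)) = 0.7261 ~ t(10).
Step 5: Two-sided p-value from the t-distribution with 10 df = 0.484452.
Step 6: alpha = 0.05. fail to reject H0.

rho = 0.2238, p = 0.484452, fail to reject H0 at alpha = 0.05.


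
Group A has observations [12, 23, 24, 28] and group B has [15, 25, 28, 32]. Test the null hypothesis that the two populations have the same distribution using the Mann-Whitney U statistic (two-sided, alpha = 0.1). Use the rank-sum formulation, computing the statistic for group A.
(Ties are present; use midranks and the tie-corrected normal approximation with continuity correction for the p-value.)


Step 1: Combine and sort all 8 observations; assign midranks.
sorted (value, group): (12,X), (15,Y), (23,X), (24,X), (25,Y), (28,X), (28,Y), (32,Y)
ranks: 12->1, 15->2, 23->3, 24->4, 25->5, 28->6.5, 28->6.5, 32->8
Step 2: Rank sum for X: R1 = 1 + 3 + 4 + 6.5 = 14.5.
Step 3: U_X = R1 - n1(n1+1)/2 = 14.5 - 4*5/2 = 14.5 - 10 = 4.5.
       U_Y = n1*n2 - U_X = 16 - 4.5 = 11.5.
Step 4: Ties are present, so use the tie-corrected normal approximation (with continuity correction) for the p-value.
Step 5: p-value = 0.383630; compare to alpha = 0.1. fail to reject H0.

U_X = 4.5, p = 0.383630, fail to reject H0 at alpha = 0.1.


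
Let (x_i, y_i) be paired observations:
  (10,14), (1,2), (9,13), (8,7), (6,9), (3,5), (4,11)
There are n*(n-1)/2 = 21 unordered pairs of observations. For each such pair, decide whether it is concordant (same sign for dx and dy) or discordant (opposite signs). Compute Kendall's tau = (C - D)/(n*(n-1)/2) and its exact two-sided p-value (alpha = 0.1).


Step 1: Enumerate the 21 unordered pairs (i,j) with i<j and classify each by sign(x_j-x_i) * sign(y_j-y_i).
  (1,2):dx=-9,dy=-12->C; (1,3):dx=-1,dy=-1->C; (1,4):dx=-2,dy=-7->C; (1,5):dx=-4,dy=-5->C
  (1,6):dx=-7,dy=-9->C; (1,7):dx=-6,dy=-3->C; (2,3):dx=+8,dy=+11->C; (2,4):dx=+7,dy=+5->C
  (2,5):dx=+5,dy=+7->C; (2,6):dx=+2,dy=+3->C; (2,7):dx=+3,dy=+9->C; (3,4):dx=-1,dy=-6->C
  (3,5):dx=-3,dy=-4->C; (3,6):dx=-6,dy=-8->C; (3,7):dx=-5,dy=-2->C; (4,5):dx=-2,dy=+2->D
  (4,6):dx=-5,dy=-2->C; (4,7):dx=-4,dy=+4->D; (5,6):dx=-3,dy=-4->C; (5,7):dx=-2,dy=+2->D
  (6,7):dx=+1,dy=+6->C
Step 2: C = 18, D = 3, total pairs = 21.
Step 3: tau = (C - D)/(n(n-1)/2) = (18 - 3)/21 = 0.714286.
Step 4: Exact two-sided p-value (enumerate n! = 5040 permutations of y under H0): p = 0.030159.
Step 5: alpha = 0.1. reject H0.

tau_b = 0.7143 (C=18, D=3), p = 0.030159, reject H0.
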